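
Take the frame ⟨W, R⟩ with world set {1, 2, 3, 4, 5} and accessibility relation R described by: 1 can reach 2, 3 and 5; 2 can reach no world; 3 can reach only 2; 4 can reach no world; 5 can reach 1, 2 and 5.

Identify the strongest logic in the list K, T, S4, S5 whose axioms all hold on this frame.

Reflexive (axiom T): no — 1 is not related to itself.
Transitive (axiom 4): no — 5 R 1 and 1 R 3, but not 5 R 3.
Euclidean (axiom 5): no — 1 R 2 and 1 R 3, but not 2 R 3.
So F validates K; T would additionally require R to be reflexive. The strongest is K.

K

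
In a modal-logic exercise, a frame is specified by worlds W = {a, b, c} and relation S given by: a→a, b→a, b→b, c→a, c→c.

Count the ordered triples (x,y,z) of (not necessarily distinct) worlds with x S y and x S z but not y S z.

2

Enumerating: (b,a,b), (c,a,c).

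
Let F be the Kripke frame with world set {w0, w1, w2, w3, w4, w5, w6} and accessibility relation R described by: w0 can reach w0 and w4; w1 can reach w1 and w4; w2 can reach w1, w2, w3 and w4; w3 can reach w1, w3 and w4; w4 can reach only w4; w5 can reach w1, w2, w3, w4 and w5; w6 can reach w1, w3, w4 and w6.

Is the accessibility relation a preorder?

Reflexive: yes — every world is R-related to itself.
Transitive: yes — every two-step R-path is closed by a direct edge.
So R is a preorder.

Yes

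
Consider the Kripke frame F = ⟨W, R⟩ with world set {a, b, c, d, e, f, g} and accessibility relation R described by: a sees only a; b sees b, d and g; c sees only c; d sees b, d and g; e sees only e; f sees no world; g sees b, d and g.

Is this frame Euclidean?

Euclidean: yes — any two successors of a common world are R-related.

Yes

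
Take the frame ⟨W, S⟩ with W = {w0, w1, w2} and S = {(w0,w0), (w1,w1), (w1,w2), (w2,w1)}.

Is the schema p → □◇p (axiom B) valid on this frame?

By correspondence theory, B is valid on a frame iff S is symmetric.
Symmetric: yes — every pair in S has its reverse in S.

Yes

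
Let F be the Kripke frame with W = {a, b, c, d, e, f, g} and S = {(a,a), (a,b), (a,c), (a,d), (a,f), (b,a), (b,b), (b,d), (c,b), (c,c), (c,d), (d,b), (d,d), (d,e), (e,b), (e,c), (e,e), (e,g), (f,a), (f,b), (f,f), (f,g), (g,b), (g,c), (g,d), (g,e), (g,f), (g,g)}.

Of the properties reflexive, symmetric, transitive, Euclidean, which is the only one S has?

reflexive

Reflexive: yes — every world is S-related to itself.
Symmetric: no — a S c but not c S a.
Transitive: no — a S d and d S e, but not a S e.
Euclidean: no — a S b and a S c, but not b S c.
Only reflexive holds.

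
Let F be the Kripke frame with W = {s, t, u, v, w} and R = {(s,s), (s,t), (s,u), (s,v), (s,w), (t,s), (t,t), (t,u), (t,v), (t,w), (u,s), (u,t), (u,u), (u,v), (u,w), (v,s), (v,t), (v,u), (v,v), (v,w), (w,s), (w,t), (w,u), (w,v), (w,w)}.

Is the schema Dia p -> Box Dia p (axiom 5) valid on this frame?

Yes

Axiom 5 corresponds to the accessibility relation being Euclidean.
Euclidean: yes — any two successors of a common world are R-related.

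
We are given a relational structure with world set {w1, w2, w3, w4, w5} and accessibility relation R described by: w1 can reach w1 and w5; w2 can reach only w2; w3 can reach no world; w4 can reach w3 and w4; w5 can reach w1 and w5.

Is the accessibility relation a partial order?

No

Reflexive: no — w3 is not related to itself.
Transitive: yes — every two-step R-path is closed by a direct edge.
Antisymmetric: no — w1 R w5 and w5 R w1 with w1 ≠ w5.
So R is not a partial order.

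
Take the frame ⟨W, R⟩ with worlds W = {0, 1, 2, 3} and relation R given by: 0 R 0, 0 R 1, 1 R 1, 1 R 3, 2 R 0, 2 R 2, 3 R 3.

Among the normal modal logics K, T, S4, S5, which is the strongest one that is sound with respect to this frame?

Reflexive (axiom T): yes — every world is R-related to itself.
Transitive (axiom 4): no — 0 R 1 and 1 R 3, but not 0 R 3.
Euclidean (axiom 5): no — 0 R 1 and 0 R 0, but not 1 R 0.
So F validates K, T; S4 would additionally require R to be transitive. The strongest is T.

T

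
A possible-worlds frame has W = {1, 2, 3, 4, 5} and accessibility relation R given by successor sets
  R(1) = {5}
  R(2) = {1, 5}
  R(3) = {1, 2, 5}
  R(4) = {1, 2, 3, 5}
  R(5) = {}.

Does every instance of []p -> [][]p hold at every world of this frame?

The schema 4 characterises exactly the transitive frames.
Transitive: yes — every two-step R-path is closed by a direct edge.

Yes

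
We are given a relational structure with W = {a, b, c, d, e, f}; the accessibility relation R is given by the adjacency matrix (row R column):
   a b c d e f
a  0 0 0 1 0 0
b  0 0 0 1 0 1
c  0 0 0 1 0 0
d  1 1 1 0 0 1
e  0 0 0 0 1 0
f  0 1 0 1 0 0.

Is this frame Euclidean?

No

Euclidean: no — d R a and d R b, but not a R b.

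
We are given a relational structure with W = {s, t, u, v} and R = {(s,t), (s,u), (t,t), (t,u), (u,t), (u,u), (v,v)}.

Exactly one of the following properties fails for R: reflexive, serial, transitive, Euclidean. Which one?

reflexive

Reflexive: no — s is not related to itself.
Serial: yes — every world has a successor (e.g. s R t).
Transitive: yes — every two-step R-path is closed by a direct edge.
Euclidean: yes — any two successors of a common world are R-related.
Only reflexive fails.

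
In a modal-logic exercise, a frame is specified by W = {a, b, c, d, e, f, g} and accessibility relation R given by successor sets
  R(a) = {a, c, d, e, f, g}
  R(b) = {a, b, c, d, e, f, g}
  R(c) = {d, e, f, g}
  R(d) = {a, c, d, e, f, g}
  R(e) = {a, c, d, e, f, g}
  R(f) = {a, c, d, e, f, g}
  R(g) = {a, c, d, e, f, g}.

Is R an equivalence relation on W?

No

Reflexive: no — c is not related to itself.
Symmetric: no — a R c but not c R a.
Transitive: no — c R d and d R a, but not c R a.
So R is not an equivalence relation.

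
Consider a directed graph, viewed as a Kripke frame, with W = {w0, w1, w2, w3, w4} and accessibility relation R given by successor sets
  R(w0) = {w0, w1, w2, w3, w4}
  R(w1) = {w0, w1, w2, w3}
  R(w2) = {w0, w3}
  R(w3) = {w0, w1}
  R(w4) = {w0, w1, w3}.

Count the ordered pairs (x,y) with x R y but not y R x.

4

Enumerating: (w1,w2), (w2,w3), (w4,w1), (w4,w3).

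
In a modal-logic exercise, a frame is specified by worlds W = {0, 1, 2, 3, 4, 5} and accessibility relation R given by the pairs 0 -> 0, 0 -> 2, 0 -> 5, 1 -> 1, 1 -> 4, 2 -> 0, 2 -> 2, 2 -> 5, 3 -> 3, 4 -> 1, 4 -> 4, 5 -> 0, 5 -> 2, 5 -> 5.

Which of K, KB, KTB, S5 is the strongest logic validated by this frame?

Symmetric (axiom B): yes — every pair in R has its reverse in R.
Reflexive (axiom T): yes — every world is R-related to itself.
Euclidean (axiom 5): yes — any two successors of a common world are R-related.
So F validates K, KB, KTB, S5. The strongest is S5.

S5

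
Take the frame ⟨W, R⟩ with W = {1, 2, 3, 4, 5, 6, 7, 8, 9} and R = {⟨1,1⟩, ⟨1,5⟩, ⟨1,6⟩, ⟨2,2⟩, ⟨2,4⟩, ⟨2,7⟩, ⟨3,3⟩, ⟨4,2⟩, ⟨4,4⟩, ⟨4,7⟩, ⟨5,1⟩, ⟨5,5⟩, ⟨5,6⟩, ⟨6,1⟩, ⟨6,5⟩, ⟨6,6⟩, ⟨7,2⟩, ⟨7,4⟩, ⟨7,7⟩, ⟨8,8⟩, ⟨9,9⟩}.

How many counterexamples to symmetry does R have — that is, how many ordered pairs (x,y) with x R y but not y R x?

0

R is symmetric; there are no such tuples.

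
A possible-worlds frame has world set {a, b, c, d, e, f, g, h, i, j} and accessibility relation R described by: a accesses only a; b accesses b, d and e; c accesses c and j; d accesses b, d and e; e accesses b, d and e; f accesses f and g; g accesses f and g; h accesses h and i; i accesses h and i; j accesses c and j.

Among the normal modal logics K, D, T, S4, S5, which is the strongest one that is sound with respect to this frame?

Serial (axiom D): yes — every world has a successor (e.g. a R a).
Reflexive (axiom T): yes — every world is R-related to itself.
Transitive (axiom 4): yes — every two-step R-path is closed by a direct edge.
Euclidean (axiom 5): yes — any two successors of a common world are R-related.
So F validates K, D, T, S4, S5. The strongest is S5.

S5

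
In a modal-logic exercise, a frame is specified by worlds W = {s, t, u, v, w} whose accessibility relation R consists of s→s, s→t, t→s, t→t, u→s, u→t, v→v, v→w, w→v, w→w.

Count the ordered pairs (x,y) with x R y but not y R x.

Enumerating: (u,s), (u,t).

2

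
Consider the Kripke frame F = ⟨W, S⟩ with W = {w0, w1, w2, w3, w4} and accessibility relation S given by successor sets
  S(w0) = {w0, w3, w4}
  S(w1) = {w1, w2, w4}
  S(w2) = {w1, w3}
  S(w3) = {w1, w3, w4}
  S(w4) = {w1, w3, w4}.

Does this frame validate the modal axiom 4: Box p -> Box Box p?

No

By correspondence theory, 4 is valid on a frame iff S is transitive.
Transitive: no — w0 S w3 and w3 S w1, but not w0 S w1.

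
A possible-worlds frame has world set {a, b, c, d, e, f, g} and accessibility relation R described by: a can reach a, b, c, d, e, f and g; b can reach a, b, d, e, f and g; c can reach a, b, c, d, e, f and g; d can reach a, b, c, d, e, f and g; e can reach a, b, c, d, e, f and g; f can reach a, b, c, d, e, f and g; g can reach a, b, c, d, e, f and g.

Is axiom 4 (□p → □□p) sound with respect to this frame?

The schema 4 characterises exactly the transitive frames.
Transitive: no — b R a and a R c, but not b R c.

No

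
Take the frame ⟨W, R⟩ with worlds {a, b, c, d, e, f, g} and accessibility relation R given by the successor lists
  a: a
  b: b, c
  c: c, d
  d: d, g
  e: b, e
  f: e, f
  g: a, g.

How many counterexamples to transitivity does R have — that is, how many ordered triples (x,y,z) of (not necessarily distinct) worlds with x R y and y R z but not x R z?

Enumerating: (b,c,d), (c,d,g), (d,g,a), (e,b,c), (f,e,b).

5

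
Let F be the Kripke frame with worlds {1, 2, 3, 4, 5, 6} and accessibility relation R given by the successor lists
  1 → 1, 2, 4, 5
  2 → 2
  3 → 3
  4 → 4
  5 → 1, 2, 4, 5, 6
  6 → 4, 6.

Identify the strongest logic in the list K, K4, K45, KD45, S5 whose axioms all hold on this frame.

K

Transitive (axiom 4): no — 1 R 5 and 5 R 6, but not 1 R 6.
Euclidean (axiom 5): no — 1 R 2 and 1 R 4, but not 2 R 4.
Serial (axiom D): yes — every world has a successor (e.g. 1 R 1).
Reflexive (axiom T): yes — every world is R-related to itself.
So F validates K; K4 would additionally require R to be transitive. The strongest is K.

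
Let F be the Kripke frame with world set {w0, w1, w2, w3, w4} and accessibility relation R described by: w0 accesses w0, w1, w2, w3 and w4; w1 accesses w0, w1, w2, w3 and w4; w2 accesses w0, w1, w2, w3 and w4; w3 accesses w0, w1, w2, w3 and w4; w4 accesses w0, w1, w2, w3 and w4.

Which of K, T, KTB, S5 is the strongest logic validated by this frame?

Reflexive (axiom T): yes — every world is R-related to itself.
Symmetric (axiom B): yes — every pair in R has its reverse in R.
Euclidean (axiom 5): yes — any two successors of a common world are R-related.
So F validates K, T, KTB, S5. The strongest is S5.

S5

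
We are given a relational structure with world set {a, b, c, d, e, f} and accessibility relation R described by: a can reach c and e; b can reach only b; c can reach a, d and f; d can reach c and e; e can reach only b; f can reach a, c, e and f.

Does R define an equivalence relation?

No

Reflexive: no — a is not related to itself.
Symmetric: no — a R e but not e R a.
Transitive: no — a R c and c R d, but not a R d.
So R is not an equivalence relation.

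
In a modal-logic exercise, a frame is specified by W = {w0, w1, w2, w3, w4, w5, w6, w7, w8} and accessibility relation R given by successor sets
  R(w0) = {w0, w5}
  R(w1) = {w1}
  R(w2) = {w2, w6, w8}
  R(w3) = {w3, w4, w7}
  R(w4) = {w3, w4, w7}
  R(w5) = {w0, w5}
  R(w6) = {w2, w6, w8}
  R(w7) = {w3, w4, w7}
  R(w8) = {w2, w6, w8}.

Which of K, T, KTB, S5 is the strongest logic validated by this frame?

Reflexive (axiom T): yes — every world is R-related to itself.
Symmetric (axiom B): yes — every pair in R has its reverse in R.
Euclidean (axiom 5): yes — any two successors of a common world are R-related.
So F validates K, T, KTB, S5. The strongest is S5.

S5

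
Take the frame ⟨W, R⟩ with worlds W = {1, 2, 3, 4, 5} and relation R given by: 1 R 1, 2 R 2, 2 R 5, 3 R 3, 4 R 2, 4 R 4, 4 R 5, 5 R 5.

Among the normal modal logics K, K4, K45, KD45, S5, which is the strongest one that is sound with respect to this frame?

Transitive (axiom 4): yes — every two-step R-path is closed by a direct edge.
Euclidean (axiom 5): no — 4 R 5 and 4 R 2, but not 5 R 2.
Serial (axiom D): yes — every world has a successor (e.g. 1 R 1).
Reflexive (axiom T): yes — every world is R-related to itself.
So F validates K, K4; K45 would additionally require R to be Euclidean. The strongest is K4.

K4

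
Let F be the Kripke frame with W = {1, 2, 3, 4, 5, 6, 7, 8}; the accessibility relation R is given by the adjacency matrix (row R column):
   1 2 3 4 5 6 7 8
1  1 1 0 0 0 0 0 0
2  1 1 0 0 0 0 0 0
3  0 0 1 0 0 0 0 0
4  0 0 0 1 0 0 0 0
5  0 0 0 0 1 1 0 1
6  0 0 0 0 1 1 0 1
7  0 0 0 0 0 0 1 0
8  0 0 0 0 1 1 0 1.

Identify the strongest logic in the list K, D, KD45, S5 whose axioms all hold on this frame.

S5

Serial (axiom D): yes — every world has a successor (e.g. 1 R 1).
Euclidean (axiom 5): yes — any two successors of a common world are R-related.
Transitive (axiom 4): yes — every two-step R-path is closed by a direct edge.
Reflexive (axiom T): yes — every world is R-related to itself.
So F validates K, D, KD45, S5. The strongest is S5.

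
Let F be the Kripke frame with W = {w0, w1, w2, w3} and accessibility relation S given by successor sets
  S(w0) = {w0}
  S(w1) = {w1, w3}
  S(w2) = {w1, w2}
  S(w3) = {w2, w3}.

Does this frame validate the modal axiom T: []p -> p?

By correspondence theory, T is valid on a frame iff S is reflexive.
Reflexive: yes — every world is S-related to itself.

Yes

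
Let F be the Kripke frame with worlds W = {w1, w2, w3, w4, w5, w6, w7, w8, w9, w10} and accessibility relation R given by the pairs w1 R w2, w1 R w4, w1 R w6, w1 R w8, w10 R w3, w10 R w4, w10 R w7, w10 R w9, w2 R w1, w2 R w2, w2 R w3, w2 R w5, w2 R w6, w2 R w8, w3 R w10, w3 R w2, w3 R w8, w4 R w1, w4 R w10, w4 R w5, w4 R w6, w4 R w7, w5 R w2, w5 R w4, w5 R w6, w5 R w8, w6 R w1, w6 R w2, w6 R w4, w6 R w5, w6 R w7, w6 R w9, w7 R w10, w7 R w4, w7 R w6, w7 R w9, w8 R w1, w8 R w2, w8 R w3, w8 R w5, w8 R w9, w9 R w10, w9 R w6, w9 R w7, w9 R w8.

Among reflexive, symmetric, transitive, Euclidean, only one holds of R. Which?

Reflexive: no — w1 is not related to itself.
Symmetric: yes — every pair in R has its reverse in R.
Transitive: no — w1 R w2 and w2 R w3, but not w1 R w3.
Euclidean: no — w1 R w2 and w1 R w4, but not w2 R w4.
Only symmetric holds.

symmetric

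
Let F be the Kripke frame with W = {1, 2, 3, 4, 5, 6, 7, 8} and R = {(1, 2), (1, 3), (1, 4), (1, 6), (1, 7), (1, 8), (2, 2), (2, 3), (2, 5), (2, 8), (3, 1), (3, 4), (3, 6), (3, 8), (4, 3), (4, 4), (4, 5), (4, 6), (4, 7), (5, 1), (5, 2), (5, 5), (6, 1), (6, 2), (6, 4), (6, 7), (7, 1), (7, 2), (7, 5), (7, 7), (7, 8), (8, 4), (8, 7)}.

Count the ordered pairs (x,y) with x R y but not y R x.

Enumerating: (1,2), (1,4), (1,8), (2,3), (2,8), (3,6), (3,8), (4,5), (4,7), (5,1), (6,2), (6,7), (7,2), (7,5), (8,4).

15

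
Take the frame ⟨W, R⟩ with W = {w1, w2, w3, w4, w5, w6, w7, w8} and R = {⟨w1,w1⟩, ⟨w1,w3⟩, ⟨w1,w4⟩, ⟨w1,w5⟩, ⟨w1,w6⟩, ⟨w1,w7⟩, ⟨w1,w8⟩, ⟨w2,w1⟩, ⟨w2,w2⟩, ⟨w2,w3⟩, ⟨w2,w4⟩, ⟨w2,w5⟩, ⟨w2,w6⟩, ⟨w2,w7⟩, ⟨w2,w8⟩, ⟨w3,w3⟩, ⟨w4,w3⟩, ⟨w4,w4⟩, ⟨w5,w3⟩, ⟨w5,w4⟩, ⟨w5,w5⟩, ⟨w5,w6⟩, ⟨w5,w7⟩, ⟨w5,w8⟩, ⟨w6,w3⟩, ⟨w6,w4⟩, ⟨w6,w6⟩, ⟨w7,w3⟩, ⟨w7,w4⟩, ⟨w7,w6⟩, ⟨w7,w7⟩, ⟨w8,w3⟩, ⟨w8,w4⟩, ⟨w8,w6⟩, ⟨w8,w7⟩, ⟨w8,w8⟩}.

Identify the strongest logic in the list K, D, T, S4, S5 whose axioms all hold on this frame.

Serial (axiom D): yes — every world has a successor (e.g. w1 R w1).
Reflexive (axiom T): yes — every world is R-related to itself.
Transitive (axiom 4): yes — every two-step R-path is closed by a direct edge.
Euclidean (axiom 5): no — w1 R w3 and w1 R w4, but not w3 R w4.
So F validates K, D, T, S4; S5 would additionally require R to be Euclidean. The strongest is S4.

S4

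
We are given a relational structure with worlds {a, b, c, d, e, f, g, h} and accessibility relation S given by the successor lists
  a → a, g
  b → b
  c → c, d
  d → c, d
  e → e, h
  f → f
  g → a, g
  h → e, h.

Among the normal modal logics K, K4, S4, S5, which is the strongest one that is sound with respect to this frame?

Transitive (axiom 4): yes — every two-step S-path is closed by a direct edge.
Reflexive (axiom T): yes — every world is S-related to itself.
Euclidean (axiom 5): yes — any two successors of a common world are S-related.
So F validates K, K4, S4, S5. The strongest is S5.

S5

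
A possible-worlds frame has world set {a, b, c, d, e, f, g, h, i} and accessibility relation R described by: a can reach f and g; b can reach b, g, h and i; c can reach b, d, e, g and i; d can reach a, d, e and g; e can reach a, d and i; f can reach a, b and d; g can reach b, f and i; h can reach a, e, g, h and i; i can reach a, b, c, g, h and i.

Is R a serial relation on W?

Yes

Serial: yes — every world has a successor (e.g. a R f).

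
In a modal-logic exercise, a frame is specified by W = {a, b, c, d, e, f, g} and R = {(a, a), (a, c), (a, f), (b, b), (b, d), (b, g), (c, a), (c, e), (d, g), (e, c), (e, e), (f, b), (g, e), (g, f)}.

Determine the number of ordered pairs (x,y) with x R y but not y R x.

Enumerating: (a,f), (b,d), (b,g), (d,g), (f,b), (g,e), (g,f).

7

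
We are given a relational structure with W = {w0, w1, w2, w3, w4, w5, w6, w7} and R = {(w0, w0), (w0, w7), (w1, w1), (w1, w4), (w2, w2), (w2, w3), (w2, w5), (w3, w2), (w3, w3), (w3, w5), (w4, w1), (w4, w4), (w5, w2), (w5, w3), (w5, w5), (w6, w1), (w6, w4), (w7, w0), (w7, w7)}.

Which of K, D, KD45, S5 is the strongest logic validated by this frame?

KD45

Serial (axiom D): yes — every world has a successor (e.g. w0 R w0).
Euclidean (axiom 5): yes — any two successors of a common world are R-related.
Transitive (axiom 4): yes — every two-step R-path is closed by a direct edge.
Reflexive (axiom T): no — w6 is not related to itself.
So F validates K, D, KD45; S5 would additionally require R to be reflexive. The strongest is KD45.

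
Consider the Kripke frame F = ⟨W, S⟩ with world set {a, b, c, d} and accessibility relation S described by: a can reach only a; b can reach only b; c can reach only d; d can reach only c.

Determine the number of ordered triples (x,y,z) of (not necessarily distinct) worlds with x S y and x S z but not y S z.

2

Enumerating: (c,d,d), (d,c,c).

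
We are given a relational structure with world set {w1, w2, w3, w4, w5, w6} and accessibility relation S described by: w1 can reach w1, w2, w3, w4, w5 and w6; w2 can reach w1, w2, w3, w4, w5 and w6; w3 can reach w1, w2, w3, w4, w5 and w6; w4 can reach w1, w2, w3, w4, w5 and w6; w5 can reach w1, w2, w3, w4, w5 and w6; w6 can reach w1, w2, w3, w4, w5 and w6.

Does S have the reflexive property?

Reflexive: yes — every world is S-related to itself.

Yes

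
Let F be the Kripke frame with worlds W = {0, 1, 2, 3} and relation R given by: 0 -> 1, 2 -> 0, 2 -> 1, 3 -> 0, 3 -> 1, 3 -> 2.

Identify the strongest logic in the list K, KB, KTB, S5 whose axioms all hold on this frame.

K

Symmetric (axiom B): no — 0 R 1 but not 1 R 0.
Reflexive (axiom T): no — 0 is not related to itself.
Euclidean (axiom 5): no — 2 R 1 and 2 R 0, but not 1 R 0.
So F validates K; KB would additionally require R to be symmetric. The strongest is K.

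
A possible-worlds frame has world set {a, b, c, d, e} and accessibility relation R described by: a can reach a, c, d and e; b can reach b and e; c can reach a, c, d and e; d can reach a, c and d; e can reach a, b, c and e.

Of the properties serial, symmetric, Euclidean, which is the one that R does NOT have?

Euclidean

Serial: yes — every world has a successor (e.g. a R a).
Symmetric: yes — every pair in R has its reverse in R.
Euclidean: no — a R d and a R e, but not d R e.
Only Euclidean fails.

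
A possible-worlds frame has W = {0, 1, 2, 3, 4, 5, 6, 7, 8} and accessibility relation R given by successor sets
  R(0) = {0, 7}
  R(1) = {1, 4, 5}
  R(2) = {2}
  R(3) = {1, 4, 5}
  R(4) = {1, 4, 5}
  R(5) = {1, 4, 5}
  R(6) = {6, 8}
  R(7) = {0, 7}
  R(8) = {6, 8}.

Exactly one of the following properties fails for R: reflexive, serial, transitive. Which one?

reflexive

Reflexive: no — 3 is not related to itself.
Serial: yes — every world has a successor (e.g. 0 R 0).
Transitive: yes — every two-step R-path is closed by a direct edge.
Only reflexive fails.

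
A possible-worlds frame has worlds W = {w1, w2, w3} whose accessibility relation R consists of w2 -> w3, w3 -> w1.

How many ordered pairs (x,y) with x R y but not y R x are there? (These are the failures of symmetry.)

2

Enumerating: (w2,w3), (w3,w1).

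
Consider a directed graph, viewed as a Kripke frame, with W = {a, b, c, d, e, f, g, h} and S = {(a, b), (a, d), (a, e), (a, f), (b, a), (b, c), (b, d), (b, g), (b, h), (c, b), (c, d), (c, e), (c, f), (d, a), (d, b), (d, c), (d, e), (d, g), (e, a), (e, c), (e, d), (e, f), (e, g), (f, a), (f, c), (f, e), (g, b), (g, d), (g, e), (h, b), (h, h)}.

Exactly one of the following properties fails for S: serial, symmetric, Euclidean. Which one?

Serial: yes — every world has a successor (e.g. a S b).
Symmetric: yes — every pair in S has its reverse in S.
Euclidean: no — a S b and a S e, but not b S e.
Only Euclidean fails.

Euclidean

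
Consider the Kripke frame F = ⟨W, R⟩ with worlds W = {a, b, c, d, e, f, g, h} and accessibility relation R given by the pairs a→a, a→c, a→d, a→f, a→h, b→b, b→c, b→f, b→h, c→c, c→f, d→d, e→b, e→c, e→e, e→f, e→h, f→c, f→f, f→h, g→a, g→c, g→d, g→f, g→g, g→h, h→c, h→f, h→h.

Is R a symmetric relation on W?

Symmetric: no — a R c but not c R a.

No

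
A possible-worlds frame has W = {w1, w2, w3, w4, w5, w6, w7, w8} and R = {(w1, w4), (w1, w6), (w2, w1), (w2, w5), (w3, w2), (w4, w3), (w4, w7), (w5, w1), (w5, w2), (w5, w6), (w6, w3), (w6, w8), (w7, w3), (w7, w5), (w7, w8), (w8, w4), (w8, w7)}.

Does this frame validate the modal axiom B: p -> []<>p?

No

By correspondence theory, B is valid on a frame iff R is symmetric.
Symmetric: no — w1 R w4 but not w4 R w1.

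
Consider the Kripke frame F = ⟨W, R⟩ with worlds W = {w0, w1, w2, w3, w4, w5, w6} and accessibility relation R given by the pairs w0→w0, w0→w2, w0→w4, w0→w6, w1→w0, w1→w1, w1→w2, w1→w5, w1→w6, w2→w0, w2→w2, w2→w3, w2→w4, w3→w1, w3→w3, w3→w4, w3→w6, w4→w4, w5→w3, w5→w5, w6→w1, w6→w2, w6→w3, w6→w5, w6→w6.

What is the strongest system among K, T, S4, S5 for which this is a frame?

Reflexive (axiom T): yes — every world is R-related to itself.
Transitive (axiom 4): no — w0 R w2 and w2 R w3, but not w0 R w3.
Euclidean (axiom 5): no — w0 R w2 and w0 R w6, but not w2 R w6.
So F validates K, T; S4 would additionally require R to be transitive. The strongest is T.

T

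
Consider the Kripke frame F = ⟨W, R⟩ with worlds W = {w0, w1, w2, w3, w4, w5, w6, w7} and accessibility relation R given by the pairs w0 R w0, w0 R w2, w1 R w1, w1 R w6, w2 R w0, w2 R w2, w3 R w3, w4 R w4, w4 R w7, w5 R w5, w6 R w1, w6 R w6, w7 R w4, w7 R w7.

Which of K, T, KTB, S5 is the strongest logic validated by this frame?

Reflexive (axiom T): yes — every world is R-related to itself.
Symmetric (axiom B): yes — every pair in R has its reverse in R.
Euclidean (axiom 5): yes — any two successors of a common world are R-related.
So F validates K, T, KTB, S5. The strongest is S5.

S5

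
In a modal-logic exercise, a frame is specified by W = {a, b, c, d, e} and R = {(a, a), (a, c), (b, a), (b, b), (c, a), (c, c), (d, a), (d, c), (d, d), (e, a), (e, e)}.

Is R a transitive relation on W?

Transitive: no — b R a and a R c, but not b R c.

No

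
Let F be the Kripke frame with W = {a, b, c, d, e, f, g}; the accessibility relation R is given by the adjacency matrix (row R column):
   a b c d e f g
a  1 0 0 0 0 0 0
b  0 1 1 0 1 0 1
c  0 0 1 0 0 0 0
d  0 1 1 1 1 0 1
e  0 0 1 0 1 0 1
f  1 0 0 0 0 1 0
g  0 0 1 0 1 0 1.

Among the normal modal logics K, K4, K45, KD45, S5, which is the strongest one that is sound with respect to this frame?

Transitive (axiom 4): yes — every two-step R-path is closed by a direct edge.
Euclidean (axiom 5): no — b R c and b R e, but not c R e.
Serial (axiom D): yes — every world has a successor (e.g. a R a).
Reflexive (axiom T): yes — every world is R-related to itself.
So F validates K, K4; K45 would additionally require R to be Euclidean. The strongest is K4.

K4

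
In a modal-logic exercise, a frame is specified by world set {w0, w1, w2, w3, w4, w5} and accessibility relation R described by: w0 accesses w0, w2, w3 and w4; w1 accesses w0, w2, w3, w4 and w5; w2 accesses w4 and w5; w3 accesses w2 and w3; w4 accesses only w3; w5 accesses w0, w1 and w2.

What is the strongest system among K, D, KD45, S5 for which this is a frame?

D

Serial (axiom D): yes — every world has a successor (e.g. w0 R w0).
Euclidean (axiom 5): no — w0 R w2 and w0 R w3, but not w2 R w3.
Transitive (axiom 4): no — w0 R w2 and w2 R w5, but not w0 R w5.
Reflexive (axiom T): no — w1 is not related to itself.
So F validates K, D; KD45 would additionally require R to be Euclidean and transitive. The strongest is D.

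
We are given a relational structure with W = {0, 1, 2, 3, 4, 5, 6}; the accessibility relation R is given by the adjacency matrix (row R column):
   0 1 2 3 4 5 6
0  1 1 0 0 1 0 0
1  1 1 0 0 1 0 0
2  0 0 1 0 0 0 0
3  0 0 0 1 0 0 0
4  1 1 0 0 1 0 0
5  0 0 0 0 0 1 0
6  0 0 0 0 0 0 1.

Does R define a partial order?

No

Reflexive: yes — every world is R-related to itself.
Transitive: yes — every two-step R-path is closed by a direct edge.
Antisymmetric: no — 0 R 1 and 1 R 0 with 0 ≠ 1.
So R is not a partial order.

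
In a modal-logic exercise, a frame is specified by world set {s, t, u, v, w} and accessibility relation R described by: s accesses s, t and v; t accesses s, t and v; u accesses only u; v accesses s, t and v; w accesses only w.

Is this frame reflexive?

Yes

Reflexive: yes — every world is R-related to itself.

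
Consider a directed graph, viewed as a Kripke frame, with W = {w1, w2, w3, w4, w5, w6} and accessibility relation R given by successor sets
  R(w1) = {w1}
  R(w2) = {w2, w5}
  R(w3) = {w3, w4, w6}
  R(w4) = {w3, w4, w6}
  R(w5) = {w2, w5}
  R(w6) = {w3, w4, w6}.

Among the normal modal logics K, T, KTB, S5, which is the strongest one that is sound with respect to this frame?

S5

Reflexive (axiom T): yes — every world is R-related to itself.
Symmetric (axiom B): yes — every pair in R has its reverse in R.
Euclidean (axiom 5): yes — any two successors of a common world are R-related.
So F validates K, T, KTB, S5. The strongest is S5.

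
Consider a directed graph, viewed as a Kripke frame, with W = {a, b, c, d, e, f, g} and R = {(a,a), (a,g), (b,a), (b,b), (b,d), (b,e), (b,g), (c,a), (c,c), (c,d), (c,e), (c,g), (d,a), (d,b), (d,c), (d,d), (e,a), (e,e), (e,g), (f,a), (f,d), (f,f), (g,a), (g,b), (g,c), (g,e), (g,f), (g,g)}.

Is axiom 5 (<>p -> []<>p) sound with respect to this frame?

No

Axiom 5 corresponds to the accessibility relation being Euclidean.
Euclidean: no — b R a and b R d, but not a R d.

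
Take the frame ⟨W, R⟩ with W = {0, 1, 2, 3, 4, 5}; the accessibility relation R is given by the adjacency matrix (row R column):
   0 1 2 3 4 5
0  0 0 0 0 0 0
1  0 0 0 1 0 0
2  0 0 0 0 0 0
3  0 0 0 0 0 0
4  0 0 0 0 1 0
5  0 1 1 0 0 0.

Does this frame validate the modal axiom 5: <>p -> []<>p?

No

Axiom 5 corresponds to the accessibility relation being Euclidean.
Euclidean: no — 5 R 1 and 5 R 2, but not 1 R 2.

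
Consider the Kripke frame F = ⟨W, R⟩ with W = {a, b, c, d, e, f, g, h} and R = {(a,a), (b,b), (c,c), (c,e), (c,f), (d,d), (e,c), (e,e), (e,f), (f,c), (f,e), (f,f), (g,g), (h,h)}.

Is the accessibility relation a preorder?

Reflexive: yes — every world is R-related to itself.
Transitive: yes — every two-step R-path is closed by a direct edge.
So R is a preorder.

Yes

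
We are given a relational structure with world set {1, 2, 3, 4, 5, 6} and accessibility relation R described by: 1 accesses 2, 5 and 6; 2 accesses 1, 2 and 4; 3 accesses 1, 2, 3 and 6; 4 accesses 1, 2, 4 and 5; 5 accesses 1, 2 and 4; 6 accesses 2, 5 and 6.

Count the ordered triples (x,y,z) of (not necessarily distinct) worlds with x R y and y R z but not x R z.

18

Enumerating: (1,2,1), (1,2,4), (1,5,1), (1,5,4), (2,1,5), (2,1,6), (2,4,5), (3,1,5), (3,2,4), (3,6,5), (4,1,6), (5,1,5), (5,1,6), (5,4,5), (6,2,1), (6,2,4), (6,5,1), (6,5,4).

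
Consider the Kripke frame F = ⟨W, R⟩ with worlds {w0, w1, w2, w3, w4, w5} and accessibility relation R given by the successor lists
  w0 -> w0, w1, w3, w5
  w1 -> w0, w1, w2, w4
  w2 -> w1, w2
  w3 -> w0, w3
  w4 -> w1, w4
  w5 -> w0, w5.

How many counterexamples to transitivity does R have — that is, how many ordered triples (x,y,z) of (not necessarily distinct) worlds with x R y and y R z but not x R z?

Enumerating: (w0,w1,w2), (w0,w1,w4), (w1,w0,w3), (w1,w0,w5), (w2,w1,w0), (w2,w1,w4), (w3,w0,w1), (w3,w0,w5), (w4,w1,w0), (w4,w1,w2), (w5,w0,w1), (w5,w0,w3).

12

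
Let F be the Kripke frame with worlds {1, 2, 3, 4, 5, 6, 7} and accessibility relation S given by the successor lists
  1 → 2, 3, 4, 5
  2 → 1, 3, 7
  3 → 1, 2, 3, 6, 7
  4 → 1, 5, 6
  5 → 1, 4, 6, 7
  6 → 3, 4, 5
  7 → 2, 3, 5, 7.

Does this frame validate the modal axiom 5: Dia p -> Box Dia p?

No

The schema 5 characterises exactly the Euclidean frames.
Euclidean: no — 1 S 2 and 1 S 4, but not 2 S 4.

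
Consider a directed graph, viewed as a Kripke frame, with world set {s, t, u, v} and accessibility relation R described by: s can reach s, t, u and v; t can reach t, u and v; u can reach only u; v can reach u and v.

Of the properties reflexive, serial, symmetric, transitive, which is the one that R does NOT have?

symmetric

Reflexive: yes — every world is R-related to itself.
Serial: yes — every world has a successor (e.g. s R s).
Symmetric: no — s R t but not t R s.
Transitive: yes — every two-step R-path is closed by a direct edge.
Only symmetric fails.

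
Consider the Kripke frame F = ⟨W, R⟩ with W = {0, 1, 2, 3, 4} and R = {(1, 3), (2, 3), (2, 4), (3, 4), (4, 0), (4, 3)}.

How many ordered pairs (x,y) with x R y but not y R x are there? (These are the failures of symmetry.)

Enumerating: (1,3), (2,3), (2,4), (4,0).

4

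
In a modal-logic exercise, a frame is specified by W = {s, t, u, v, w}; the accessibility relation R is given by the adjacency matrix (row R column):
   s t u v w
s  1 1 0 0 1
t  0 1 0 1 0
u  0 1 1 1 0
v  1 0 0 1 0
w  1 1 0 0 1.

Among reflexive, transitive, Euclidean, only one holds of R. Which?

reflexive

Reflexive: yes — every world is R-related to itself.
Transitive: no — s R t and t R v, but not s R v.
Euclidean: no — s R t and s R w, but not t R w.
Only reflexive holds.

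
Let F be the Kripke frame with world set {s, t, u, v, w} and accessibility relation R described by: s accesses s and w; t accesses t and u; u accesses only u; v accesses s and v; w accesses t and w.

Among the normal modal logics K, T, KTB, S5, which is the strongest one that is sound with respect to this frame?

T

Reflexive (axiom T): yes — every world is R-related to itself.
Symmetric (axiom B): no — s R w but not w R s.
Euclidean (axiom 5): no — s R w and s R s, but not w R s.
So F validates K, T; KTB would additionally require R to be symmetric. The strongest is T.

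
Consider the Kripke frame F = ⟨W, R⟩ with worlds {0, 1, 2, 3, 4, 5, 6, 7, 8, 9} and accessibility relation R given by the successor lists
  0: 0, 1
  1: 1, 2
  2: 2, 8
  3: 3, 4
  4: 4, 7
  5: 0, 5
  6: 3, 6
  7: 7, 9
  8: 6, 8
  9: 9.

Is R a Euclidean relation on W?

Euclidean: no — 0 R 1 and 0 R 0, but not 1 R 0.

No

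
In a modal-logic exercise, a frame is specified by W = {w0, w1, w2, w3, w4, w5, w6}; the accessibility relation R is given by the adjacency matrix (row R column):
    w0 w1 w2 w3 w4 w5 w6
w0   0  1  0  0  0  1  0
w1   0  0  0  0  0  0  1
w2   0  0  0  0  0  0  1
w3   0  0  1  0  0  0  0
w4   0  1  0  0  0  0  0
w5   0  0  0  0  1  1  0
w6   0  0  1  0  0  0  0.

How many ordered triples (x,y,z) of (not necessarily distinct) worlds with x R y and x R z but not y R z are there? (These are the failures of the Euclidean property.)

Enumerating: (w0,w1,w1), (w0,w1,w5), (w0,w5,w1), (w1,w6,w6), (w2,w6,w6), (w3,w2,w2), (w4,w1,w1), (w5,w4,w4), (w5,w4,w5), (w6,w2,w2).

10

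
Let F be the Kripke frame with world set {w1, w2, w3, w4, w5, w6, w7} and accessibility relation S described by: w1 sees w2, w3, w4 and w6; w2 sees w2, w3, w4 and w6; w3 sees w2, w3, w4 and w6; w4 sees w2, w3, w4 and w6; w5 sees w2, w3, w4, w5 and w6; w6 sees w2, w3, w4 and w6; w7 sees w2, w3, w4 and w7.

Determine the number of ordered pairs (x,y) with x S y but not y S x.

11

Enumerating: (w1,w2), (w1,w3), (w1,w4), (w1,w6), (w5,w2), (w5,w3), (w5,w4), (w5,w6), (w7,w2), (w7,w3), (w7,w4).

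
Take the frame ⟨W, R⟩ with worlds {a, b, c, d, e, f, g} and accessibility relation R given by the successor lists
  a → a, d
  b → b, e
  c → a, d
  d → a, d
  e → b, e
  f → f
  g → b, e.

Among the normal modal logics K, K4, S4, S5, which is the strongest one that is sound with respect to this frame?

K4

Transitive (axiom 4): yes — every two-step R-path is closed by a direct edge.
Reflexive (axiom T): no — c is not related to itself.
Euclidean (axiom 5): yes — any two successors of a common world are R-related.
So F validates K, K4; S4 would additionally require R to be reflexive. The strongest is K4.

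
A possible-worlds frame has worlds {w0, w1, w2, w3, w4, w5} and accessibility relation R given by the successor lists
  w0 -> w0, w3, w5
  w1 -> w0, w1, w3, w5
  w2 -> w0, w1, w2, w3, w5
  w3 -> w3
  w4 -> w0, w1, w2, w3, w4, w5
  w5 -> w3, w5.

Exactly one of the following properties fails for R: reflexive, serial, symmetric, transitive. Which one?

Reflexive: yes — every world is R-related to itself.
Serial: yes — every world has a successor (e.g. w0 R w0).
Symmetric: no — w0 R w3 but not w3 R w0.
Transitive: yes — every two-step R-path is closed by a direct edge.
Only symmetric fails.

symmetric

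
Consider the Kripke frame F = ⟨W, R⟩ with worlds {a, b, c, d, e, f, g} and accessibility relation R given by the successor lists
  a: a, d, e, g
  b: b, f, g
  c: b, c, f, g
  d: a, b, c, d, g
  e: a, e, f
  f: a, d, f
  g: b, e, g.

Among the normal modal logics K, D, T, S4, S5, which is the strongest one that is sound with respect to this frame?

T

Serial (axiom D): yes — every world has a successor (e.g. a R a).
Reflexive (axiom T): yes — every world is R-related to itself.
Transitive (axiom 4): no — a R d and d R b, but not a R b.
Euclidean (axiom 5): no — a R d and a R e, but not d R e.
So F validates K, D, T; S4 would additionally require R to be transitive. The strongest is T.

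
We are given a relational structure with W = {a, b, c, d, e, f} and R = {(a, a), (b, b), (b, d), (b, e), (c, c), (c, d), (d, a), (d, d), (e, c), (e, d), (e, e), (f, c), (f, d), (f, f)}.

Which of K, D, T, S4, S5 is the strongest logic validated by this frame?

T

Serial (axiom D): yes — every world has a successor (e.g. a R a).
Reflexive (axiom T): yes — every world is R-related to itself.
Transitive (axiom 4): no — b R d and d R a, but not b R a.
Euclidean (axiom 5): no — b R d and b R e, but not d R e.
So F validates K, D, T; S4 would additionally require R to be transitive. The strongest is T.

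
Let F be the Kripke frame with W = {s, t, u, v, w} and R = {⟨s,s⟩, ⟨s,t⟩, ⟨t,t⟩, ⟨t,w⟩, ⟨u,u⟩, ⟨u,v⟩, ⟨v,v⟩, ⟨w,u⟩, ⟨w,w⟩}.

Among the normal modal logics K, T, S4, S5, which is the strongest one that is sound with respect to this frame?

T

Reflexive (axiom T): yes — every world is R-related to itself.
Transitive (axiom 4): no — s R t and t R w, but not s R w.
Euclidean (axiom 5): no — s R t and s R s, but not t R s.
So F validates K, T; S4 would additionally require R to be transitive. The strongest is T.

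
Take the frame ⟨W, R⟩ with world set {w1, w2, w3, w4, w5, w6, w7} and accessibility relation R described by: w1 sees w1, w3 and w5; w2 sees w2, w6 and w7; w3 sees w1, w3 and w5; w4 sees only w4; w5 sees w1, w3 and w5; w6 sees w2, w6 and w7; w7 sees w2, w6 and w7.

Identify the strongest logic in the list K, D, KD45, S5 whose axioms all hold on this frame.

Serial (axiom D): yes — every world has a successor (e.g. w1 R w1).
Euclidean (axiom 5): yes — any two successors of a common world are R-related.
Transitive (axiom 4): yes — every two-step R-path is closed by a direct edge.
Reflexive (axiom T): yes — every world is R-related to itself.
So F validates K, D, KD45, S5. The strongest is S5.

S5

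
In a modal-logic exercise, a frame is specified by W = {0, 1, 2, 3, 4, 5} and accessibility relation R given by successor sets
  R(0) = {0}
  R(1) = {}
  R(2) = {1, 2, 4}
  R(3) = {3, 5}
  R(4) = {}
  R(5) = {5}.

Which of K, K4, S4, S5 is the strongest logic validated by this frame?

K4

Transitive (axiom 4): yes — every two-step R-path is closed by a direct edge.
Reflexive (axiom T): no — 1 is not related to itself.
Euclidean (axiom 5): no — 2 R 1 and 2 R 4, but not 1 R 4.
So F validates K, K4; S4 would additionally require R to be reflexive. The strongest is K4.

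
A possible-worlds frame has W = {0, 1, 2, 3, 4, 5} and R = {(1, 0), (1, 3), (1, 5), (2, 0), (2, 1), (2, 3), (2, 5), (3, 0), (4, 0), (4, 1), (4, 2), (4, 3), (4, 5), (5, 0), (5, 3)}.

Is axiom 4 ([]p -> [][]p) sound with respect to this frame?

Axiom 4 corresponds to the accessibility relation being transitive.
Transitive: yes — every two-step R-path is closed by a direct edge.

Yes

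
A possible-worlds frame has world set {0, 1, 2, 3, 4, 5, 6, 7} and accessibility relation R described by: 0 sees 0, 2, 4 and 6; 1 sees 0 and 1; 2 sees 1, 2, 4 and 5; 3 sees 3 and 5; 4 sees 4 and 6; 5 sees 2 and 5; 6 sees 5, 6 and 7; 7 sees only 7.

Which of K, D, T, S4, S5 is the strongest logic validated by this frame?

Serial (axiom D): yes — every world has a successor (e.g. 0 R 0).
Reflexive (axiom T): yes — every world is R-related to itself.
Transitive (axiom 4): no — 0 R 2 and 2 R 1, but not 0 R 1.
Euclidean (axiom 5): no — 0 R 2 and 0 R 6, but not 2 R 6.
So F validates K, D, T; S4 would additionally require R to be transitive. The strongest is T.

T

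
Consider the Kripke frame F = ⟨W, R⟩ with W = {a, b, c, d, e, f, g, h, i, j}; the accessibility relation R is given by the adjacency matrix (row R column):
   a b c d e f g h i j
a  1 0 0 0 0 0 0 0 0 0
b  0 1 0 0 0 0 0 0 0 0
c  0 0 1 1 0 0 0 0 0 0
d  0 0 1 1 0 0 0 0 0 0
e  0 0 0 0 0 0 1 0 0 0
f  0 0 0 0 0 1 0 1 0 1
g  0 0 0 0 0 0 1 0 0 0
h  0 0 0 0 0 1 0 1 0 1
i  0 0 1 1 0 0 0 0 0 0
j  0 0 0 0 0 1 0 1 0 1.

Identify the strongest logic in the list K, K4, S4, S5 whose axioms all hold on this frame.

Transitive (axiom 4): yes — every two-step R-path is closed by a direct edge.
Reflexive (axiom T): no — e is not related to itself.
Euclidean (axiom 5): yes — any two successors of a common world are R-related.
So F validates K, K4; S4 would additionally require R to be reflexive. The strongest is K4.

K4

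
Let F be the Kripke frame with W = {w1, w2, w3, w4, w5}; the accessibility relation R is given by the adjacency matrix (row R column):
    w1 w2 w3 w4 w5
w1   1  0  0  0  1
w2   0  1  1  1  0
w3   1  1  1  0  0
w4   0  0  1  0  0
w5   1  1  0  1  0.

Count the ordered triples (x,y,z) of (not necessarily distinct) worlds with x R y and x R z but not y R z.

Enumerating: (w1,w5,w5), (w2,w3,w4), (w2,w4,w2), (w2,w4,w4), (w3,w1,w2), (w3,w1,w3), (w3,w2,w1), (w5,w1,w2), (w5,w1,w4), (w5,w2,w1), (w5,w4,w1), (w5,w4,w2), (w5,w4,w4).

13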